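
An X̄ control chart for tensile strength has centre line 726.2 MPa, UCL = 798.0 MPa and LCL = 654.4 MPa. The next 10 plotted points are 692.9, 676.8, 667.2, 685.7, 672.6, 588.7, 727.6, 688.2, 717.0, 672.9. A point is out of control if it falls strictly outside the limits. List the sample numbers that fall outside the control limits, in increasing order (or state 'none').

Compare each point to [654.4, 798.0]: sample 6 = 588.7 < LCL.

6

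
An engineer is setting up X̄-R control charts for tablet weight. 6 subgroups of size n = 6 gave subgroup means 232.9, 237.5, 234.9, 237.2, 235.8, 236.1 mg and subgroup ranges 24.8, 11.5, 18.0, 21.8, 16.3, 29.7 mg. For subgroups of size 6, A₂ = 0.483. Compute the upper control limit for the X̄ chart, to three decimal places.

245.562

X̄̄ = (232.9 + 237.5 + 234.9 + 237.2 + 235.8 + 236.1) / 6 = 1414.4000 / 6 = 235.7333
R̄ = (24.8 + 11.5 + 18.0 + 21.8 + 16.3 + 29.7) / 6 = 122.1000 / 6 = 20.3500
UCL = X̄̄ + A₂·R̄ = 235.7333 + 0.483 × 20.3500 = 245.5624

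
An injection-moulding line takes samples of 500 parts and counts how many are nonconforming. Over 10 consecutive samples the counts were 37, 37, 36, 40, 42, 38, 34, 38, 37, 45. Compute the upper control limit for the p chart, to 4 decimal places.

p̄ = Σdᵢ / (k·n) = 384 / (10 × 500) = 0.07680
UCL = p̄ + 3·√(p̄(1−p̄)/n) = 0.07680 + 3 × √(0.07680×0.92320/500) = 0.07680 + 3 × 0.01191 = 0.11252

0.1125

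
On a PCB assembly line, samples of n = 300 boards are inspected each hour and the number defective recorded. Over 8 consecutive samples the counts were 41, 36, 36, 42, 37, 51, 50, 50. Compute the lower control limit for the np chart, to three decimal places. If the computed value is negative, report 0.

24.689

p̄ = Σdᵢ / (k·n) = 343 / (8 × 300) = 0.14292
LCL = np̄ − 3·√(np̄(1−p̄)) = 42.8750 − 3 × 6.0620 = 24.6891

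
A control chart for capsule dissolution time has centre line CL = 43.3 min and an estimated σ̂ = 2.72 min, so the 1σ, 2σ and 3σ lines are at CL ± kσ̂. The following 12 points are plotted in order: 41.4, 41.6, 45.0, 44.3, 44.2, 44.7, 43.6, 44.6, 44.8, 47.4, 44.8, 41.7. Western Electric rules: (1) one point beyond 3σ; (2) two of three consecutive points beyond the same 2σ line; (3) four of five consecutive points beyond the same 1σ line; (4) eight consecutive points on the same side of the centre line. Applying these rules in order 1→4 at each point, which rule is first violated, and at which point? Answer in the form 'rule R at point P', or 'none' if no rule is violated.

Zone of each point (C = within 1σ̂, B = 1σ̂–2σ̂, A = 2σ̂–3σ̂, * = beyond 3σ̂; sign = side of CL): 1:-C, 2:-C, 3:+C, 4:+C, 5:+C, 6:+C, 7:+C, 8:+C, 9:+C, 10:+B, 11:+C, 12:-C
Rule 4 (eight consecutive points on the same side of the centre line) is satisfied at point 10.

rule 4 at point 10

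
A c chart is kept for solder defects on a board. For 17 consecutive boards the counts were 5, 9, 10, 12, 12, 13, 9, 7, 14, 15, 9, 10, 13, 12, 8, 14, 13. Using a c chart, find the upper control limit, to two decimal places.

20.78

c̄ = (5 + 9 + 10 + 12 + 12 + 13 + 9 + 7 + 14 + 15 + 9 + 10 + 13 + 12 + 8 + 14 + 13) / 17 = 185 / 17 = 10.8824
UCL = c̄ + 3√c̄ = 10.8824 + 3 × √10.8824 = 10.8824 + 3 × 3.2988 = 20.7789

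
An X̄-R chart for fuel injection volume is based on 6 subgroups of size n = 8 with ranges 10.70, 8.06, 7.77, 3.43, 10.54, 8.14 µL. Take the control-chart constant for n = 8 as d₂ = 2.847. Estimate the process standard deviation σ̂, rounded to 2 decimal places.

R̄ = (10.70 + 8.06 + 7.77 + 3.43 + 10.54 + 8.14) / 6 = 8.1067
σ̂ = R̄ / d₂ = 8.1067 / 2.847 = 2.8474

2.85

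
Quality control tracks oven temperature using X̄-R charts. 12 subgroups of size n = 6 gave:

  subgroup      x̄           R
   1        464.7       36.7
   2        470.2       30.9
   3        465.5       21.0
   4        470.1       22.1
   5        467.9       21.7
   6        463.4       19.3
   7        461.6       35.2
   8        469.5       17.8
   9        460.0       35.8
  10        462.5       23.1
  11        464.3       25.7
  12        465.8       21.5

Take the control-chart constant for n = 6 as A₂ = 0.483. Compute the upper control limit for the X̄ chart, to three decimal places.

X̄̄ = (464.7 + 470.2 + 465.5 + 470.1 + 467.9 + 463.4 + 461.6 + 469.5 + 460.0 + 462.5 + 464.3 + 465.8) / 12 = 5585.5000 / 12 = 465.4583
R̄ = (36.7 + 30.9 + 21.0 + 22.1 + 21.7 + 19.3 + 35.2 + 17.8 + 35.8 + 23.1 + 25.7 + 21.5) / 12 = 310.8000 / 12 = 25.9000
UCL = X̄̄ + A₂·R̄ = 465.4583 + 0.483 × 25.9000 = 477.9680

477.968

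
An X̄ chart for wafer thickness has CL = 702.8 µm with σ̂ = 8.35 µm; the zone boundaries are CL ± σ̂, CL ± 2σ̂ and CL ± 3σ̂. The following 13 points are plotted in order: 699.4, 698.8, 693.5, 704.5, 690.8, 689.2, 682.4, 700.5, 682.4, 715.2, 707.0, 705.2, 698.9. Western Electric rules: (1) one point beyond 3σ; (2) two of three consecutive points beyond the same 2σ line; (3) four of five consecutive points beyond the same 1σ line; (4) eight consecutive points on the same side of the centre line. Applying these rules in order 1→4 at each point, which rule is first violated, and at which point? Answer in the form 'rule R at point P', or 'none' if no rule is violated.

rule 3 at point 7

Zone of each point (C = within 1σ̂, B = 1σ̂–2σ̂, A = 2σ̂–3σ̂, * = beyond 3σ̂; sign = side of CL): 1:-C, 2:-C, 3:-B, 4:+C, 5:-B, 6:-B, 7:-A, 8:-C, 9:-A, 10:+B, 11:+C, 12:+C, 13:-C
Rule 3 (four of five consecutive points beyond the same 1σ limit) is satisfied at point 7.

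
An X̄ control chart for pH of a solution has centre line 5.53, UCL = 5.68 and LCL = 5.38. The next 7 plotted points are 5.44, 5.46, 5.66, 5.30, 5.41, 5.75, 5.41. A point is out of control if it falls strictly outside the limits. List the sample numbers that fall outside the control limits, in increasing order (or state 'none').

Compare each point to [5.38, 5.68]: sample 4 = 5.30 < LCL; sample 6 = 5.75 > UCL.

4, 6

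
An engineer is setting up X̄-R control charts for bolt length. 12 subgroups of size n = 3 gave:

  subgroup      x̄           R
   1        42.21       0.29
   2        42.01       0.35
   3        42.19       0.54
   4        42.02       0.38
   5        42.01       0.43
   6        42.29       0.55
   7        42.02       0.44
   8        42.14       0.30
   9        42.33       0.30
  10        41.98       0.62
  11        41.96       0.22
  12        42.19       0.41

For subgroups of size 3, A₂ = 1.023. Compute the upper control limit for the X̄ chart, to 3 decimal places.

X̄̄ = (42.21 + 42.01 + 42.19 + 42.02 + 42.01 + 42.29 + 42.02 + 42.14 + 42.33 + 41.98 + 41.96 + 42.19) / 12 = 505.3500 / 12 = 42.1125
R̄ = (0.29 + 0.35 + 0.54 + 0.38 + 0.43 + 0.55 + 0.44 + 0.30 + 0.30 + 0.62 + 0.22 + 0.41) / 12 = 4.8300 / 12 = 0.4025
UCL = X̄̄ + A₂·R̄ = 42.1125 + 1.023 × 0.4025 = 42.5243

42.524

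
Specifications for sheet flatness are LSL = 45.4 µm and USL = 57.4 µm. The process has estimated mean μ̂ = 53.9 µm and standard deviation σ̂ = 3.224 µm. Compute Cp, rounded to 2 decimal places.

0.62

Cp = (USL − LSL) / (6σ̂) = (57.4 − 45.4) / (6 × 3.224) = 12.0000 / 19.3440 = 0.6203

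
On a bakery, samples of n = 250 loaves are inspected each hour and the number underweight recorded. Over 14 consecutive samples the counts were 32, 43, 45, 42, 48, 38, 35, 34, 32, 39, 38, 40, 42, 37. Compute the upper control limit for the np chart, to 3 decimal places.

p̄ = Σdᵢ / (k·n) = 545 / (14 × 250) = 0.15571
UCL = np̄ + 3·√(np̄(1−p̄)) = 38.9286 + 3 × √(38.9286×0.84429) = 38.9286 + 3 × 5.7330 = 56.1275

56.127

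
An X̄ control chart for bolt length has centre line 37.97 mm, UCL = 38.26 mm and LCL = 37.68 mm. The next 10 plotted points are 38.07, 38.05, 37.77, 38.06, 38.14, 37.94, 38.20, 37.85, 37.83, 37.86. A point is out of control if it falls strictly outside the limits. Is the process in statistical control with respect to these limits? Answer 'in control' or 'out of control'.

All 10 points lie within [37.68, 38.26].

in control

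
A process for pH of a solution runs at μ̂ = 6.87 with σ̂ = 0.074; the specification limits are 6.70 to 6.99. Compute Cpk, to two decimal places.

Cpu = (USL − μ̂) / (3σ̂) = (6.99 − 6.87) / (3 × 0.074) = 0.5405; Cpl = (μ̂ − LSL) / (3σ̂) = (6.87 − 6.70) / (3 × 0.074) = 0.7658; Cpk = min(Cpu, Cpl) = 0.5405

0.54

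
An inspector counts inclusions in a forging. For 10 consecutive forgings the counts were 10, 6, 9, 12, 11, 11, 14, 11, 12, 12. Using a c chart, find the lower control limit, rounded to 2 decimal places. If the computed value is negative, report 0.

0.94

c̄ = (10 + 6 + 9 + 12 + 11 + 11 + 14 + 11 + 12 + 12) / 10 = 108 / 10 = 10.8000
LCL = c̄ − 3√c̄ = 10.8000 − 3 × 3.2863 = 0.9410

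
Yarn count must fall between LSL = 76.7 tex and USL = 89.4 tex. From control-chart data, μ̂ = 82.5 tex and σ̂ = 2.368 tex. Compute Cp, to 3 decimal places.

Cp = (USL − LSL) / (6σ̂) = (89.4 − 76.7) / (6 × 2.368) = 12.7000 / 14.2080 = 0.8939

0.894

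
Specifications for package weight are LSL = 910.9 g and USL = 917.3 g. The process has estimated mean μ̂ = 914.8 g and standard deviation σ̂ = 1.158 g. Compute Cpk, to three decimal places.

0.720

Cpu = (USL − μ̂) / (3σ̂) = (917.3 − 914.8) / (3 × 1.158) = 0.7196; Cpl = (μ̂ − LSL) / (3σ̂) = (914.8 − 910.9) / (3 × 1.158) = 1.1226; Cpk = min(Cpu, Cpl) = 0.7196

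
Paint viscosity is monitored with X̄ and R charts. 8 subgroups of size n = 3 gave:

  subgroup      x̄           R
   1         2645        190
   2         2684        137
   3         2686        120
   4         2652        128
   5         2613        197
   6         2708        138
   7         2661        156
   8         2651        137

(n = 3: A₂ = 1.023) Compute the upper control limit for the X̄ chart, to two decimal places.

X̄̄ = (2645 + 2684 + 2686 + 2652 + 2613 + 2708 + 2661 + 2651) / 8 = 21300.0000 / 8 = 2662.5000
R̄ = (190 + 137 + 120 + 128 + 197 + 138 + 156 + 137) / 8 = 1203.0000 / 8 = 150.3750
UCL = X̄̄ + A₂·R̄ = 2662.5000 + 1.023 × 150.3750 = 2816.3336

2816.33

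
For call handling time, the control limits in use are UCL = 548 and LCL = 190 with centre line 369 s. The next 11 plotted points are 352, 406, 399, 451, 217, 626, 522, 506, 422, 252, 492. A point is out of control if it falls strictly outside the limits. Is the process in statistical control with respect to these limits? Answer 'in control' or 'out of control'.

Compare each point to [190, 548]: sample 6 = 626 > UCL.

out of control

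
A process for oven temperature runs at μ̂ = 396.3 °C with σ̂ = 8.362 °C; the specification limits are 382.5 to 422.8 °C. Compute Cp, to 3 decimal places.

Cp = (USL − LSL) / (6σ̂) = (422.8 − 382.5) / (6 × 8.362) = 40.3000 / 50.1720 = 0.8032

0.803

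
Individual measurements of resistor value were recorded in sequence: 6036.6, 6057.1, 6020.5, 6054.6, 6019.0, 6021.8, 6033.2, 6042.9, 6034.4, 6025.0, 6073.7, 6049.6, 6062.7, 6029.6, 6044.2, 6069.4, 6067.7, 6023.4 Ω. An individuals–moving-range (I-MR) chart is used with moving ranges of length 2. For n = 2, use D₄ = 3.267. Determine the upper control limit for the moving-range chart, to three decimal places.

71.759

Moving ranges: 20.5, 36.6, 34.1, 35.6, 2.8, 11.4, 9.7, 8.5, 9.4, 48.7, 24.1, 13.1, 33.1, 14.6, 25.2, 1.7, 44.3; M̄R̄ = 373.4000 / 17 = 21.9647
UCL_MR = D₄·M̄R̄ = 3.267 × 21.9647 = 71.7587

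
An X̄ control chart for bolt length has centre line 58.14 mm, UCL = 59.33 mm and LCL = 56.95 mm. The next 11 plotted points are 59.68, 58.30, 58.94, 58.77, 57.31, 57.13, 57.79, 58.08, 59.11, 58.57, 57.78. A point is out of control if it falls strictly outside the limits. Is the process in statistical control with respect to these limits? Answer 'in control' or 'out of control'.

out of control

Compare each point to [56.95, 59.33]: sample 1 = 59.68 > UCL.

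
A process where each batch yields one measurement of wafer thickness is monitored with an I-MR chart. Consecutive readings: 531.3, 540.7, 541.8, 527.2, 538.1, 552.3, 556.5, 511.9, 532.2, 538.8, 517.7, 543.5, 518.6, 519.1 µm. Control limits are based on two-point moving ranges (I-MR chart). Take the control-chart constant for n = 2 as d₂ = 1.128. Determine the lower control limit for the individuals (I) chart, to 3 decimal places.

X̄ = (531.3 + 540.7 + 541.8 + 527.2 + 538.1 + 552.3 + 556.5 + 511.9 + 532.2 + 538.8 + 517.7 + 543.5 + 518.6 + 519.1) / 14 = 533.5500
Moving ranges: 9.4, 1.1, 14.6, 10.9, 14.2, 4.2, 44.6, 20.3, 6.6, 21.1, 25.8, 24.9, 0.5; M̄R̄ = 198.2000 / 13 = 15.2462
LCL = X̄ − 3·M̄R̄/d₂ = 533.5500 − 3 × 15.2462 / 1.128 = 493.0017

493.002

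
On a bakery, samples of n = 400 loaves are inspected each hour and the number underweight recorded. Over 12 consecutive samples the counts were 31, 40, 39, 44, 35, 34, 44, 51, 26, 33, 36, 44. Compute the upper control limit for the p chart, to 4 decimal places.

0.1392

p̄ = Σdᵢ / (k·n) = 457 / (12 × 400) = 0.09521
UCL = p̄ + 3·√(p̄(1−p̄)/n) = 0.09521 + 3 × √(0.09521×0.90479/400) = 0.09521 + 3 × 0.01468 = 0.13923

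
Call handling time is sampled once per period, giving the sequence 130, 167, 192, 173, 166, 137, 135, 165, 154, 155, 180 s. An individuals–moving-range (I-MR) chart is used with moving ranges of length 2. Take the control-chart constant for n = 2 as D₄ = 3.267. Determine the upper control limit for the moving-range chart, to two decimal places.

Moving ranges: 37, 25, 19, 7, 29, 2, 30, 11, 1, 25; M̄R̄ = 186.0000 / 10 = 18.6000
UCL_MR = D₄·M̄R̄ = 3.267 × 18.6000 = 60.7662

60.77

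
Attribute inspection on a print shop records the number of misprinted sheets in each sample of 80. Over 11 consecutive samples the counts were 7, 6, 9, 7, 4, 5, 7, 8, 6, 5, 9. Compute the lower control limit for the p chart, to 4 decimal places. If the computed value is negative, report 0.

p̄ = Σdᵢ / (k·n) = 73 / (11 × 80) = 0.08295
LCL = p̄ − 3·√(p̄(1−p̄)/n) = 0.08295 − 3 × 0.03084 = -0.00956 → 0 (negative, so LCL = 0)

0.0000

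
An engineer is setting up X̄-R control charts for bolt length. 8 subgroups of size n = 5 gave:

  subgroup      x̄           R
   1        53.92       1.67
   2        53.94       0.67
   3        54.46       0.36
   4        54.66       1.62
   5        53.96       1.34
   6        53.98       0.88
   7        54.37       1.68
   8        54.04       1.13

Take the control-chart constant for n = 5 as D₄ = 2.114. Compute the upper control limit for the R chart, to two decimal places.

2.47

R̄ = (1.67 + 0.67 + 0.36 + 1.62 + 1.34 + 0.88 + 1.68 + 1.13) / 8 = 9.3500 / 8 = 1.1687
UCL_R = D₄·R̄ = 2.114 × 1.1687 = 2.4707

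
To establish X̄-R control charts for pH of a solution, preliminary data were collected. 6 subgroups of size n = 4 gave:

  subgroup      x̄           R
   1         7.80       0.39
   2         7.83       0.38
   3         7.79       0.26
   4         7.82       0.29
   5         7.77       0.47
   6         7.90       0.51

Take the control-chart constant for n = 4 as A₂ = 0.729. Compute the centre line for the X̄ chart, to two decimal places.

X̄̄ = (7.80 + 7.83 + 7.79 + 7.82 + 7.77 + 7.90) / 6 = 46.9100 / 6 = 7.8183
CL = X̄̄ = 7.8183

7.82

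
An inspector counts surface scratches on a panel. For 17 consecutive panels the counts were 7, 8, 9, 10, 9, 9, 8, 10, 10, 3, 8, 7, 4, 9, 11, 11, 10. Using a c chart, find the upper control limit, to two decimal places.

17.11

c̄ = (7 + 8 + 9 + 10 + 9 + 9 + 8 + 10 + 10 + 3 + 8 + 7 + 4 + 9 + 11 + 11 + 10) / 17 = 143 / 17 = 8.4118
UCL = c̄ + 3√c̄ = 8.4118 + 3 × √8.4118 = 8.4118 + 3 × 2.9003 = 17.1127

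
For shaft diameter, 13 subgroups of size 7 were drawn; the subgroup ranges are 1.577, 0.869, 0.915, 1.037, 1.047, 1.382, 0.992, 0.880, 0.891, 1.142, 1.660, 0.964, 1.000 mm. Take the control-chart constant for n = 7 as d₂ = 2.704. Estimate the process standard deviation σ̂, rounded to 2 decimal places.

R̄ = (1.577 + 0.869 + 0.915 + 1.037 + 1.047 + 1.382 + 0.992 + 0.880 + 0.891 + 1.142 + 1.660 + 0.964 + 1.000) / 13 = 1.1043
σ̂ = R̄ / d₂ = 1.1043 / 2.704 = 0.4084

0.41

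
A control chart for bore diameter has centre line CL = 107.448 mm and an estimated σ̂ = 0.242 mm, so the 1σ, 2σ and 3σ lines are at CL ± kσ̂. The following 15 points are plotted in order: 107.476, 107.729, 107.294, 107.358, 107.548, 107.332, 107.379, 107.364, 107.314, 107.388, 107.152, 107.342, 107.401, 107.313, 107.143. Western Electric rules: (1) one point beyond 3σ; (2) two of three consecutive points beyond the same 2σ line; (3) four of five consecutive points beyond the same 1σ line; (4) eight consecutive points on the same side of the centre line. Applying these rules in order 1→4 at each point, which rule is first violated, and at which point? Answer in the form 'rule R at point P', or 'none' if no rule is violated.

Zone of each point (C = within 1σ̂, B = 1σ̂–2σ̂, A = 2σ̂–3σ̂, * = beyond 3σ̂; sign = side of CL): 1:+C, 2:+B, 3:-C, 4:-C, 5:+C, 6:-C, 7:-C, 8:-C, 9:-C, 10:-C, 11:-B, 12:-C, 13:-C, 14:-C, 15:-B
Rule 4 (eight consecutive points on the same side of the centre line) is satisfied at point 13.

rule 4 at point 13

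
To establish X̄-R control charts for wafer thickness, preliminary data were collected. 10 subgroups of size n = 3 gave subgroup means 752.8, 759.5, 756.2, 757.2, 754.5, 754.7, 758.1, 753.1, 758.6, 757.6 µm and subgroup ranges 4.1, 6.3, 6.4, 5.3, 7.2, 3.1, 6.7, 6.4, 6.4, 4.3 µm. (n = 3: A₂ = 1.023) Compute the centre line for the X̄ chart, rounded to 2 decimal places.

X̄̄ = (752.8 + 759.5 + 756.2 + 757.2 + 754.5 + 754.7 + 758.1 + 753.1 + 758.6 + 757.6) / 10 = 7562.3000 / 10 = 756.2300
CL = X̄̄ = 756.2300

756.23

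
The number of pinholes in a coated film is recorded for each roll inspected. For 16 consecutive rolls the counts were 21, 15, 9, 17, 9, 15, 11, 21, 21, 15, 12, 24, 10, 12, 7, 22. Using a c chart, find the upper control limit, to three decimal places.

26.706

c̄ = (21 + 15 + 9 + 17 + 9 + 15 + 11 + 21 + 21 + 15 + 12 + 24 + 10 + 12 + 7 + 22) / 16 = 241 / 16 = 15.0625
UCL = c̄ + 3√c̄ = 15.0625 + 3 × √15.0625 = 15.0625 + 3 × 3.8810 = 26.7056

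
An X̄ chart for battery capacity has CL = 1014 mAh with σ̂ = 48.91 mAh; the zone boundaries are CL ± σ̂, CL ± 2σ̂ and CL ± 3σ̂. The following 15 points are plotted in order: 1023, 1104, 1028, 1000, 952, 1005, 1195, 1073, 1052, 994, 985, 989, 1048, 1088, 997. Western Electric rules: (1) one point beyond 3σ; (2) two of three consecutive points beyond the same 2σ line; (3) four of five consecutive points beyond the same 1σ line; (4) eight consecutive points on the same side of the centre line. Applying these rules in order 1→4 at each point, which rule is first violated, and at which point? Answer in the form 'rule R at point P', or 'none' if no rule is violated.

Zone of each point (C = within 1σ̂, B = 1σ̂–2σ̂, A = 2σ̂–3σ̂, * = beyond 3σ̂; sign = side of CL): 1:+C, 2:+B, 3:+C, 4:-C, 5:-B, 6:-C, 7:+*, 8:+B, 9:+C, 10:-C, 11:-C, 12:-C, 13:+C, 14:+B, 15:-C
Rule 1 (one point beyond the 3σ limits) is satisfied at point 7.

rule 1 at point 7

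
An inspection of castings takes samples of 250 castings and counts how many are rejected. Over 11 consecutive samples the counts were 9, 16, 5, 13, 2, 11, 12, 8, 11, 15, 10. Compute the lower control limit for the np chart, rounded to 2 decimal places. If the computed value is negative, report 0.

p̄ = Σdᵢ / (k·n) = 112 / (11 × 250) = 0.04073
LCL = np̄ − 3·√(np̄(1−p̄)) = 10.1818 − 3 × 3.1252 = 0.8061

0.81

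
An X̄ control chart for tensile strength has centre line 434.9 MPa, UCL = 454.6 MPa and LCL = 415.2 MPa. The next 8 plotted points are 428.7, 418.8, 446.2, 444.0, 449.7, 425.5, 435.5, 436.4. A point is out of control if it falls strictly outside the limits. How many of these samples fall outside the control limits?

All 8 points lie within [415.2, 454.6].

0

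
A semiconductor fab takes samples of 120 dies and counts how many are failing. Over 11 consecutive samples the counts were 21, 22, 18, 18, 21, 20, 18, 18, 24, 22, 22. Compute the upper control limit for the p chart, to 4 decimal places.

0.2725

p̄ = Σdᵢ / (k·n) = 224 / (11 × 120) = 0.16970
UCL = p̄ + 3·√(p̄(1−p̄)/n) = 0.16970 + 3 × √(0.16970×0.83030/120) = 0.16970 + 3 × 0.03427 = 0.27250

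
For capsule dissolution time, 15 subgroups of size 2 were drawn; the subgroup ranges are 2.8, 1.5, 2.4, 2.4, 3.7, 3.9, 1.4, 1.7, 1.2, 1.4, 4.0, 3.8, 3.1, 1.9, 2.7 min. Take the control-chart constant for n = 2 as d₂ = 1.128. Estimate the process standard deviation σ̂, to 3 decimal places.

R̄ = (2.8 + 1.5 + 2.4 + 2.4 + 3.7 + 3.9 + 1.4 + 1.7 + 1.2 + 1.4 + 4.0 + 3.8 + 3.1 + 1.9 + 2.7) / 15 = 2.5267
σ̂ = R̄ / d₂ = 2.5267 / 1.128 = 2.2400

2.240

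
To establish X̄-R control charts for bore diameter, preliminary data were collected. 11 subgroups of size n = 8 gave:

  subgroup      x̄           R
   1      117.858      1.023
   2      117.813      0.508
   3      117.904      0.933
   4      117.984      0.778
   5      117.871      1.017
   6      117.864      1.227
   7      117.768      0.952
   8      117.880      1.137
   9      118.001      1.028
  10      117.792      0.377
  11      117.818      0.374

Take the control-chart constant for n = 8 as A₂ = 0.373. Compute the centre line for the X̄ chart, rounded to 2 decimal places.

117.87

X̄̄ = (117.858 + 117.813 + 117.904 + 117.984 + 117.871 + 117.864 + 117.768 + 117.880 + 118.001 + 117.792 + 117.818) / 11 = 1296.5530 / 11 = 117.8685
CL = X̄̄ = 117.8685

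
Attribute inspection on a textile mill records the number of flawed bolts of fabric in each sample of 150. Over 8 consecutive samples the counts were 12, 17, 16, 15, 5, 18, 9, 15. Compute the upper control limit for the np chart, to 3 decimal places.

23.846

p̄ = Σdᵢ / (k·n) = 107 / (8 × 150) = 0.08917
UCL = np̄ + 3·√(np̄(1−p̄)) = 13.3750 + 3 × √(13.3750×0.91083) = 13.3750 + 3 × 3.4903 = 23.8460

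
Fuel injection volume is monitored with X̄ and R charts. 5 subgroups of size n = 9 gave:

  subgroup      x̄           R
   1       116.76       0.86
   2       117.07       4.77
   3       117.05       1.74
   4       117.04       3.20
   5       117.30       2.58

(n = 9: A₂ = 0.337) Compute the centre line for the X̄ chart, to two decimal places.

117.04

X̄̄ = (116.76 + 117.07 + 117.05 + 117.04 + 117.30) / 5 = 585.2200 / 5 = 117.0440
CL = X̄̄ = 117.0440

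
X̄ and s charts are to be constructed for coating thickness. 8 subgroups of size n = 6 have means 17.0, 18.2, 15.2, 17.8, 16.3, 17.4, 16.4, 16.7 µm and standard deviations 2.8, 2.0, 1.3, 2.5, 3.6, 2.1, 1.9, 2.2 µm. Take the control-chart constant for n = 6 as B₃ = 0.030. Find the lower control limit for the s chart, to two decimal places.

0.07

s̄ = (2.8 + 2.0 + 1.3 + 2.5 + 3.6 + 2.1 + 1.9 + 2.2) / 8 = 2.3000
LCL_s = B₃·s̄ = 0.030 × 2.3000 = 0.0690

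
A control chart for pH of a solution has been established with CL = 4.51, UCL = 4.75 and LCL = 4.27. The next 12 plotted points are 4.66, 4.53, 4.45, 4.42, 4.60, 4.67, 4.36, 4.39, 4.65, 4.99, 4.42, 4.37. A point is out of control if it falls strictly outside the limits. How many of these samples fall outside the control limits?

1

Compare each point to [4.27, 4.75]: sample 10 = 4.99 > UCL.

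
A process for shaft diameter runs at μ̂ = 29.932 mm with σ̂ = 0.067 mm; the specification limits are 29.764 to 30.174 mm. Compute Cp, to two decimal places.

1.02

Cp = (USL − LSL) / (6σ̂) = (30.174 − 29.764) / (6 × 0.067) = 0.4100 / 0.4020 = 1.0199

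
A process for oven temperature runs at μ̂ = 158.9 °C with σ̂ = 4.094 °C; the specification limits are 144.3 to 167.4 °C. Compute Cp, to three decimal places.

Cp = (USL − LSL) / (6σ̂) = (167.4 − 144.3) / (6 × 4.094) = 23.1000 / 24.5640 = 0.9404

0.940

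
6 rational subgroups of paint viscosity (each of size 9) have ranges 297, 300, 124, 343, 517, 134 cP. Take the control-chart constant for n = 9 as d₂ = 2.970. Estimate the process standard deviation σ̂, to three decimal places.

96.240

R̄ = (297 + 300 + 124 + 343 + 517 + 134) / 6 = 285.8333
σ̂ = R̄ / d₂ = 285.8333 / 2.970 = 96.2402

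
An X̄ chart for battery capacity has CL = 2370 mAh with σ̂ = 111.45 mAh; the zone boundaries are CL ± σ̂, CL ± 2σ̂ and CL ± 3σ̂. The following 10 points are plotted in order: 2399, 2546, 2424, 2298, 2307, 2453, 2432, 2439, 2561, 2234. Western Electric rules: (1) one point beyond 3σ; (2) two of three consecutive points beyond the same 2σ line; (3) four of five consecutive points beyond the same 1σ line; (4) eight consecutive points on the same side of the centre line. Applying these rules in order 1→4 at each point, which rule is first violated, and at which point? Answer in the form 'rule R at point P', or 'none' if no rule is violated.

Zone of each point (C = within 1σ̂, B = 1σ̂–2σ̂, A = 2σ̂–3σ̂, * = beyond 3σ̂; sign = side of CL): 1:+C, 2:+B, 3:+C, 4:-C, 5:-C, 6:+C, 7:+C, 8:+C, 9:+B, 10:-B
No rule fires across all 10 points.

none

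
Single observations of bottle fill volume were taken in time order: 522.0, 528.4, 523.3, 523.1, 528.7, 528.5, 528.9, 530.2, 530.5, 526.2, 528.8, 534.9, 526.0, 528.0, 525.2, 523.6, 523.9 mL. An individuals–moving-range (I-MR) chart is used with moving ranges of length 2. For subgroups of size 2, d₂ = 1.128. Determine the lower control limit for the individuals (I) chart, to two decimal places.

X̄ = (522.0 + 528.4 + 523.3 + 523.1 + 528.7 + 528.5 + 528.9 + 530.2 + 530.5 + 526.2 + 528.8 + 534.9 + 526.0 + 528.0 + 525.2 + 523.6 + 523.9) / 17 = 527.0706
Moving ranges: 6.4, 5.1, 0.2, 5.6, 0.2, 0.4, 1.3, 0.3, 4.3, 2.6, 6.1, 8.9, 2.0, 2.8, 1.6, 0.3; M̄R̄ = 48.1000 / 16 = 3.0063
LCL = X̄ − 3·M̄R̄/d₂ = 527.0706 − 3 × 3.0063 / 1.128 = 519.0752

519.08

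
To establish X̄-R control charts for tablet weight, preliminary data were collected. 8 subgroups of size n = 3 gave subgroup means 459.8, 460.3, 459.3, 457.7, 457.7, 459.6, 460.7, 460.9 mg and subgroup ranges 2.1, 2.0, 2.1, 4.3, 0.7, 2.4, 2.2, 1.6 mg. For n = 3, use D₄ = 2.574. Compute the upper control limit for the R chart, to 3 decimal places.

R̄ = (2.1 + 2.0 + 2.1 + 4.3 + 0.7 + 2.4 + 2.2 + 1.6) / 8 = 17.4000 / 8 = 2.1750
UCL_R = D₄·R̄ = 2.574 × 2.1750 = 5.5984

5.598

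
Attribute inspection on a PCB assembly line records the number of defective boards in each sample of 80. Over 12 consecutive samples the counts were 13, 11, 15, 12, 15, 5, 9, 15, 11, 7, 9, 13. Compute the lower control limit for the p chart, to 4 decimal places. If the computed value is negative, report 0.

0.0240

p̄ = Σdᵢ / (k·n) = 135 / (12 × 80) = 0.14062
LCL = p̄ − 3·√(p̄(1−p̄)/n) = 0.14062 − 3 × 0.03887 = 0.02402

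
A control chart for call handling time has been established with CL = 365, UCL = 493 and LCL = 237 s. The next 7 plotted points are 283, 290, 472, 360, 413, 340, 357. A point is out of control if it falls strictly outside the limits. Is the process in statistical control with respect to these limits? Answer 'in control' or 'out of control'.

All 7 points lie within [237, 493].

in control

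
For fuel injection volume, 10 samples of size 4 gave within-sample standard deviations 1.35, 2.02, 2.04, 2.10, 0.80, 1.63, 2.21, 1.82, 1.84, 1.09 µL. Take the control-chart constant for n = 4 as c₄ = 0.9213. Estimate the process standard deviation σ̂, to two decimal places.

s̄ = (1.35 + 2.02 + 2.04 + 2.10 + 0.80 + 1.63 + 2.21 + 1.82 + 1.84 + 1.09) / 10 = 1.6900
σ̂ = s̄ / c₄ = 1.6900 / 0.9213 = 1.8344

1.83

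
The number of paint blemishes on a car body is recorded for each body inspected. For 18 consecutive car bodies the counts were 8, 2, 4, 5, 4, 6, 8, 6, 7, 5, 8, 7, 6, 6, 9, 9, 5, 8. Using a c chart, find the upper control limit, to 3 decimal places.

c̄ = (8 + 2 + 4 + 5 + 4 + 6 + 8 + 6 + 7 + 5 + 8 + 7 + 6 + 6 + 9 + 9 + 5 + 8) / 18 = 113 / 18 = 6.2778
UCL = c̄ + 3√c̄ = 6.2778 + 3 × √6.2778 = 6.2778 + 3 × 2.5055 = 13.7944

13.794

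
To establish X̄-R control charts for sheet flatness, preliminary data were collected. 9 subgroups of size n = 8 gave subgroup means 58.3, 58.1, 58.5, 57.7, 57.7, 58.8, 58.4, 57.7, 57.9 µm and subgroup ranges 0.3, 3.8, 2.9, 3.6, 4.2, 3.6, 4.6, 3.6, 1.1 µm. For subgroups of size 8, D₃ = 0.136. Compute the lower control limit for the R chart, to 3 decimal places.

0.419

R̄ = (0.3 + 3.8 + 2.9 + 3.6 + 4.2 + 3.6 + 4.6 + 3.6 + 1.1) / 9 = 27.7000 / 9 = 3.0778
LCL_R = D₃·R̄ = 0.136 × 3.0778 = 0.4186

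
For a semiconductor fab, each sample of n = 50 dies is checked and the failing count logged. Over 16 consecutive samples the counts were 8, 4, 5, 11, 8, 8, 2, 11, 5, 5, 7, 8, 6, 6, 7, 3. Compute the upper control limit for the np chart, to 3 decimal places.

13.634

p̄ = Σdᵢ / (k·n) = 104 / (16 × 50) = 0.13000
UCL = np̄ + 3·√(np̄(1−p̄)) = 6.5000 + 3 × √(6.5000×0.87000) = 6.5000 + 3 × 2.3780 = 13.6341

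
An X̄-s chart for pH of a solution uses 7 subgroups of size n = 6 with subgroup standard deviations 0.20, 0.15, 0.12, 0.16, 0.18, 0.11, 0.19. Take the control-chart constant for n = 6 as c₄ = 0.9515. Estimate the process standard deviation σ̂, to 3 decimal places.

s̄ = (0.20 + 0.15 + 0.12 + 0.16 + 0.18 + 0.11 + 0.19) / 7 = 0.1586
σ̂ = s̄ / c₄ = 0.1586 / 0.9515 = 0.1667

0.167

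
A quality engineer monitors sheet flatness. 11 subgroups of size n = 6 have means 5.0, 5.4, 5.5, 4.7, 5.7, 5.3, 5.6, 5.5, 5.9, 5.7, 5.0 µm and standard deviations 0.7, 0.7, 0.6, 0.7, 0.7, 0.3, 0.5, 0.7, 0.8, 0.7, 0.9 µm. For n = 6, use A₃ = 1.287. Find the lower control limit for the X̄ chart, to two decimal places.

4.54

X̄̄ = (5.0 + 5.4 + 5.5 + 4.7 + 5.7 + 5.3 + 5.6 + 5.5 + 5.9 + 5.7 + 5.0) / 11 = 5.3909
s̄ = (0.7 + 0.7 + 0.6 + 0.7 + 0.7 + 0.3 + 0.5 + 0.7 + 0.8 + 0.7 + 0.9) / 11 = 0.6636
LCL = X̄̄ − A₃·s̄ = 5.3909 − 1.287 × 0.6636 = 4.5368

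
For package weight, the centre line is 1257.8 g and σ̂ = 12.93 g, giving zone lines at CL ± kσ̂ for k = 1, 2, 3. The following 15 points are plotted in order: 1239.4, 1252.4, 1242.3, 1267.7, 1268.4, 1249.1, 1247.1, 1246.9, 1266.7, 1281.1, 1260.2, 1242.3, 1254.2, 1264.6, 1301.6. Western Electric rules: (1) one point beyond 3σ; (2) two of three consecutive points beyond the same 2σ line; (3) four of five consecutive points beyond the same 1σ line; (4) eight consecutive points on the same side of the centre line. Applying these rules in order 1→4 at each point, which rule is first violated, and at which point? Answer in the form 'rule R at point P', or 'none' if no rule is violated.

rule 1 at point 15

Zone of each point (C = within 1σ̂, B = 1σ̂–2σ̂, A = 2σ̂–3σ̂, * = beyond 3σ̂; sign = side of CL): 1:-B, 2:-C, 3:-B, 4:+C, 5:+C, 6:-C, 7:-C, 8:-C, 9:+C, 10:+B, 11:+C, 12:-B, 13:-C, 14:+C, 15:+*
Rule 1 (one point beyond the 3σ limits) is satisfied at point 15.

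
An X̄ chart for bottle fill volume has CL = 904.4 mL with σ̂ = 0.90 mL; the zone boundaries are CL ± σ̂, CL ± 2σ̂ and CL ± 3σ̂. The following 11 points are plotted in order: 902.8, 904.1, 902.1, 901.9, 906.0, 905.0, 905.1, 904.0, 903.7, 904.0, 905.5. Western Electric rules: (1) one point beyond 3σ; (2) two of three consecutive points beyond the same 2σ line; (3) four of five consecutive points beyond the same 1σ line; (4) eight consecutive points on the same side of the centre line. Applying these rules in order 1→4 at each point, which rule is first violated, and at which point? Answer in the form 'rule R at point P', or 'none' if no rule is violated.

rule 2 at point 4

Zone of each point (C = within 1σ̂, B = 1σ̂–2σ̂, A = 2σ̂–3σ̂, * = beyond 3σ̂; sign = side of CL): 1:-B, 2:-C, 3:-A, 4:-A, 5:+B, 6:+C, 7:+C, 8:-C, 9:-C, 10:-C, 11:+B
Rule 2 (two of three consecutive points beyond the same 2σ limit) is satisfied at point 4.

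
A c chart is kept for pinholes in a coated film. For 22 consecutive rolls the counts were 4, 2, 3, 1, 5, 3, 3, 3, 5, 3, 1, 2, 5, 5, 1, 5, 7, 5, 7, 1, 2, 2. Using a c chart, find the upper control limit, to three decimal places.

c̄ = (4 + 2 + 3 + 1 + 5 + 3 + 3 + 3 + 5 + 3 + 1 + 2 + 5 + 5 + 1 + 5 + 7 + 5 + 7 + 1 + 2 + 2) / 22 = 75 / 22 = 3.4091
UCL = c̄ + 3√c̄ = 3.4091 + 3 × √3.4091 = 3.4091 + 3 × 1.8464 = 8.9482

8.948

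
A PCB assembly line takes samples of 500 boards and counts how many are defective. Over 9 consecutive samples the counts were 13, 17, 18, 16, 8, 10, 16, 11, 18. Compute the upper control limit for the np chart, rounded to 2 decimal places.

p̄ = Σdᵢ / (k·n) = 127 / (9 × 500) = 0.02822
UCL = np̄ + 3·√(np̄(1−p̄)) = 14.1111 + 3 × √(14.1111×0.97178) = 14.1111 + 3 × 3.7031 = 25.2204

25.22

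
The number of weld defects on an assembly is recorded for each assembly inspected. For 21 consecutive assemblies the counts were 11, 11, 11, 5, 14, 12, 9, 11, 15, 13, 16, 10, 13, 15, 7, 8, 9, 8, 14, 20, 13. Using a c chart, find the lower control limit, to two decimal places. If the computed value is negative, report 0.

c̄ = (11 + 11 + 11 + 5 + 14 + 12 + 9 + 11 + 15 + 13 + 16 + 10 + 13 + 15 + 7 + 8 + 9 + 8 + 14 + 20 + 13) / 21 = 245 / 21 = 11.6667
LCL = c̄ − 3√c̄ = 11.6667 − 3 × 3.4157 = 1.4197

1.42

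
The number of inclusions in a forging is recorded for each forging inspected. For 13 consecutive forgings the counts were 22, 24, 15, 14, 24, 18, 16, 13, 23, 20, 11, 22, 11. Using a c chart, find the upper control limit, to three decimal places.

c̄ = (22 + 24 + 15 + 14 + 24 + 18 + 16 + 13 + 23 + 20 + 11 + 22 + 11) / 13 = 233 / 13 = 17.9231
UCL = c̄ + 3√c̄ = 17.9231 + 3 × √17.9231 = 17.9231 + 3 × 4.2336 = 30.6238

30.624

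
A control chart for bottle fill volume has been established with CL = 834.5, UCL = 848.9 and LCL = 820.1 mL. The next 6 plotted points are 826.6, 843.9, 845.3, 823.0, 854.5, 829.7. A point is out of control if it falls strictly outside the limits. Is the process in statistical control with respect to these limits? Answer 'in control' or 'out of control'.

out of control

Compare each point to [820.1, 848.9]: sample 5 = 854.5 > UCL.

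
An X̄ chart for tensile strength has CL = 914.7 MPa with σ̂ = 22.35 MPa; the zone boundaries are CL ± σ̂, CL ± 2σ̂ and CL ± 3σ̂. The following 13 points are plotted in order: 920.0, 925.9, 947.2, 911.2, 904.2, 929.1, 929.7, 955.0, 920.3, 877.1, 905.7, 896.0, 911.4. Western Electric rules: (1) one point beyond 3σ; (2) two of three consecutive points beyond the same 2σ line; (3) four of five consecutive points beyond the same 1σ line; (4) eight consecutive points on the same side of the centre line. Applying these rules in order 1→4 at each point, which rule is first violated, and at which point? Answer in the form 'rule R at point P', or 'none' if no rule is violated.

Zone of each point (C = within 1σ̂, B = 1σ̂–2σ̂, A = 2σ̂–3σ̂, * = beyond 3σ̂; sign = side of CL): 1:+C, 2:+C, 3:+B, 4:-C, 5:-C, 6:+C, 7:+C, 8:+B, 9:+C, 10:-B, 11:-C, 12:-C, 13:-C
No rule fires across all 13 points.

none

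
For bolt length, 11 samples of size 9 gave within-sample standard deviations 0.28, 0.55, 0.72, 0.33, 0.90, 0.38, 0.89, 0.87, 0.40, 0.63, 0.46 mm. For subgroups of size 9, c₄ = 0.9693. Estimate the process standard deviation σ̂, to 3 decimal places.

s̄ = (0.28 + 0.55 + 0.72 + 0.33 + 0.90 + 0.38 + 0.89 + 0.87 + 0.40 + 0.63 + 0.46) / 11 = 0.5827
σ̂ = s̄ / c₄ = 0.5827 / 0.9693 = 0.6012

0.601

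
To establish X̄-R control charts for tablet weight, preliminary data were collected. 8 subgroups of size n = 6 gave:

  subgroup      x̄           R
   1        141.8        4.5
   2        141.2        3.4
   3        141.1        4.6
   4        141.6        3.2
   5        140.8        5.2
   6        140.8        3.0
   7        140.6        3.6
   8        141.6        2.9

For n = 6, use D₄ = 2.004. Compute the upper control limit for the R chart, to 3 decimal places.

7.615

R̄ = (4.5 + 3.4 + 4.6 + 3.2 + 5.2 + 3.0 + 3.6 + 2.9) / 8 = 30.4000 / 8 = 3.8000
UCL_R = D₄·R̄ = 2.004 × 3.8000 = 7.6152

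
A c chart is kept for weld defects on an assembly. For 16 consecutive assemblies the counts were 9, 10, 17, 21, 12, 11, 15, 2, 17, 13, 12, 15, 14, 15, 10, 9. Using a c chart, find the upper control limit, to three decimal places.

23.285

c̄ = (9 + 10 + 17 + 21 + 12 + 11 + 15 + 2 + 17 + 13 + 12 + 15 + 14 + 15 + 10 + 9) / 16 = 202 / 16 = 12.6250
UCL = c̄ + 3√c̄ = 12.6250 + 3 × √12.6250 = 12.6250 + 3 × 3.5532 = 23.2845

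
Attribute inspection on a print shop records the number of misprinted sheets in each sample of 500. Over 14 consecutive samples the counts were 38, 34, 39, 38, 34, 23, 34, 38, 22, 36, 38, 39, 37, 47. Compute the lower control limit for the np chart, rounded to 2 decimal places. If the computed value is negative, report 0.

p̄ = Σdᵢ / (k·n) = 497 / (14 × 500) = 0.07100
LCL = np̄ − 3·√(np̄(1−p̄)) = 35.5000 − 3 × 5.7428 = 18.2717

18.27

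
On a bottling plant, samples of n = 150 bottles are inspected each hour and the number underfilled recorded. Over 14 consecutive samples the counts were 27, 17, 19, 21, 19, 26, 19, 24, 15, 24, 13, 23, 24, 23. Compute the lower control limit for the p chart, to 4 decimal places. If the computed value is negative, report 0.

0.0550

p̄ = Σdᵢ / (k·n) = 294 / (14 × 150) = 0.14000
LCL = p̄ − 3·√(p̄(1−p̄)/n) = 0.14000 − 3 × 0.02833 = 0.05501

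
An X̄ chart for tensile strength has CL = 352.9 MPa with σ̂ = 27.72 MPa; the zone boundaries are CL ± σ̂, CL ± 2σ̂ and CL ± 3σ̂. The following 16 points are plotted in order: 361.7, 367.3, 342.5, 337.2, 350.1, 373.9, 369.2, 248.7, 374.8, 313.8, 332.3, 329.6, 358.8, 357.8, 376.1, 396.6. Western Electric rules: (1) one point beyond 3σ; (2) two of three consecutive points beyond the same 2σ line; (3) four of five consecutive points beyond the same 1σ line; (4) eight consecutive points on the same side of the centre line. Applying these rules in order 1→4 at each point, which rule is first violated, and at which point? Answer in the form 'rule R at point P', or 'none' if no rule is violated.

rule 1 at point 8

Zone of each point (C = within 1σ̂, B = 1σ̂–2σ̂, A = 2σ̂–3σ̂, * = beyond 3σ̂; sign = side of CL): 1:+C, 2:+C, 3:-C, 4:-C, 5:-C, 6:+C, 7:+C, 8:-*, 9:+C, 10:-B, 11:-C, 12:-C, 13:+C, 14:+C, 15:+C, 16:+B
Rule 1 (one point beyond the 3σ limits) is satisfied at point 8.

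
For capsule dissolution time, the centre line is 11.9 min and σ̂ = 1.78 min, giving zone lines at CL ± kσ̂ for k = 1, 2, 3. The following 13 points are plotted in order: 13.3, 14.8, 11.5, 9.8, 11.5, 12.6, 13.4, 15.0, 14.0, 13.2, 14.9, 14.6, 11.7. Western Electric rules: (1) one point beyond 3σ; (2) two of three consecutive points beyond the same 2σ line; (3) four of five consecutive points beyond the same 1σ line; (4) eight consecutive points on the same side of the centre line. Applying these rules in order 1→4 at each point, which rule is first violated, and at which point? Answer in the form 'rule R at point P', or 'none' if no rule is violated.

rule 3 at point 12

Zone of each point (C = within 1σ̂, B = 1σ̂–2σ̂, A = 2σ̂–3σ̂, * = beyond 3σ̂; sign = side of CL): 1:+C, 2:+B, 3:-C, 4:-B, 5:-C, 6:+C, 7:+C, 8:+B, 9:+B, 10:+C, 11:+B, 12:+B, 13:-C
Rule 3 (four of five consecutive points beyond the same 1σ limit) is satisfied at point 12.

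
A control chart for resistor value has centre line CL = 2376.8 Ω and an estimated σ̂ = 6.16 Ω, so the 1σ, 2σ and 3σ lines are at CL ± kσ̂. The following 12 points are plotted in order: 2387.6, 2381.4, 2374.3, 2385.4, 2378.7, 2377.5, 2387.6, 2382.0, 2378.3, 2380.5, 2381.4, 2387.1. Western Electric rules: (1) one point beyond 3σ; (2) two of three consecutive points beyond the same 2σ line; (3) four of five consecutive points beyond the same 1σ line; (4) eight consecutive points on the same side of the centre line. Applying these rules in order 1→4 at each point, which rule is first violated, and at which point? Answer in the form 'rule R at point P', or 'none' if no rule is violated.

Zone of each point (C = within 1σ̂, B = 1σ̂–2σ̂, A = 2σ̂–3σ̂, * = beyond 3σ̂; sign = side of CL): 1:+B, 2:+C, 3:-C, 4:+B, 5:+C, 6:+C, 7:+B, 8:+C, 9:+C, 10:+C, 11:+C, 12:+B
Rule 4 (eight consecutive points on the same side of the centre line) is satisfied at point 11.

rule 4 at point 11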